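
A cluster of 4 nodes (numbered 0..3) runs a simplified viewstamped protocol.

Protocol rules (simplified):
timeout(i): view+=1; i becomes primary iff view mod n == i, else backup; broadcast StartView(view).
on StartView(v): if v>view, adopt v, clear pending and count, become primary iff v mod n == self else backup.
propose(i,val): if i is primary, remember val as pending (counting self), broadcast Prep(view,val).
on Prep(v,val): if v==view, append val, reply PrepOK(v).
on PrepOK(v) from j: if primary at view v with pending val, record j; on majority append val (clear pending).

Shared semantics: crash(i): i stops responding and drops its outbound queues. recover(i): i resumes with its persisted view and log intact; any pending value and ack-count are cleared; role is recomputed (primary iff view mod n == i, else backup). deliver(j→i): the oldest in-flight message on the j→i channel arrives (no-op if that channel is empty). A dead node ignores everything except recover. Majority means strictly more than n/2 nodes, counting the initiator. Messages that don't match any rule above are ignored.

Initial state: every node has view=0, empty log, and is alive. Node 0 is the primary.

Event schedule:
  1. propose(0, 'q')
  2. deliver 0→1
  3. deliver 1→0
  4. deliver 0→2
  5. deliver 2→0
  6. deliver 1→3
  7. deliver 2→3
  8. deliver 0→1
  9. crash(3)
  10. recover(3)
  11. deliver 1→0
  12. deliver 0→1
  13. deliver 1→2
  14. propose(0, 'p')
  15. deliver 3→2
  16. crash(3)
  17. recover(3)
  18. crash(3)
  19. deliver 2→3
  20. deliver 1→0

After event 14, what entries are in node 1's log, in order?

[1] propose(0,'q') → ∅
[2] deliver 0→1 → N1(back v0 [q])
[3] deliver 1→0 → ∅
[4] deliver 0→2 → N2(back v0 [q])
[5] deliver 2→0 → N0(prim v0 [q])
[6] deliver 1→3 → ∅
[7] deliver 2→3 → ∅
[8] deliver 0→1 → ∅
[9] crash(3) → N3(✗back v0 [-])
[10] recover(3) → N3(back v0 [-])
[11] deliver 1→0 → ∅
[12] deliver 0→1 → ∅
[13] deliver 1→2 → ∅
[14] propose(0,'p') → ∅

q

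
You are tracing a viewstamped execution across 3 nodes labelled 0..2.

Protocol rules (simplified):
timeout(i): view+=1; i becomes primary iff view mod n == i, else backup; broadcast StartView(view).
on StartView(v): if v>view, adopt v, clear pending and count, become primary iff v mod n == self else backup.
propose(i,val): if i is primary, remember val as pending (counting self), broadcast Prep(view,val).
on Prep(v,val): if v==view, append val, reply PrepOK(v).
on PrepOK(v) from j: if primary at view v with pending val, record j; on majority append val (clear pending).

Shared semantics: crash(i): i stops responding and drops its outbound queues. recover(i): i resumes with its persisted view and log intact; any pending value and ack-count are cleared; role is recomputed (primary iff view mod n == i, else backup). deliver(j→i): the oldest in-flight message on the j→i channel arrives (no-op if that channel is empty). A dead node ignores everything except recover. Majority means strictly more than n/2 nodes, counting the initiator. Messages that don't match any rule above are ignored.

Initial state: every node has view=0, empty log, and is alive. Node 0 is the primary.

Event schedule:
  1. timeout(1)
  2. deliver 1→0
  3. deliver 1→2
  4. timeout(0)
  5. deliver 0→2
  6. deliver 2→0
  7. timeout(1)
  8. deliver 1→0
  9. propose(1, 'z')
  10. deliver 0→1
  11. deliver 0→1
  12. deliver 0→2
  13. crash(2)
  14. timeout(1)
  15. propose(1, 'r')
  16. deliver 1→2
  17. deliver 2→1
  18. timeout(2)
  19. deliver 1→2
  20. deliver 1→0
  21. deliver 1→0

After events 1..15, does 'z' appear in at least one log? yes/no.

no

after 1 — timeout(1): n1:prim/v1/[-]
after 2 — deliver 1→0: n0:back/v1/[-]
after 3 — deliver 1→2: n2:back/v1/[-]
after 4 — timeout(0): n0:back/v2/[-]
after 5 — deliver 0→2: n2:prim/v2/[-]
after 6 — deliver 2→0: ·
after 7 — timeout(1): n1:back/v2/[-]
after 8 — deliver 1→0: ·
after 9 — propose(1,'z'): ·
after 10 — deliver 0→1: ·
after 11 — deliver 0→1: ·
after 12 — deliver 0→2: ·
after 13 — crash(2): n2:✗prim/v2/[-]
after 14 — timeout(1): n1:back/v3/[-]
after 15 — propose(1,'r'): ·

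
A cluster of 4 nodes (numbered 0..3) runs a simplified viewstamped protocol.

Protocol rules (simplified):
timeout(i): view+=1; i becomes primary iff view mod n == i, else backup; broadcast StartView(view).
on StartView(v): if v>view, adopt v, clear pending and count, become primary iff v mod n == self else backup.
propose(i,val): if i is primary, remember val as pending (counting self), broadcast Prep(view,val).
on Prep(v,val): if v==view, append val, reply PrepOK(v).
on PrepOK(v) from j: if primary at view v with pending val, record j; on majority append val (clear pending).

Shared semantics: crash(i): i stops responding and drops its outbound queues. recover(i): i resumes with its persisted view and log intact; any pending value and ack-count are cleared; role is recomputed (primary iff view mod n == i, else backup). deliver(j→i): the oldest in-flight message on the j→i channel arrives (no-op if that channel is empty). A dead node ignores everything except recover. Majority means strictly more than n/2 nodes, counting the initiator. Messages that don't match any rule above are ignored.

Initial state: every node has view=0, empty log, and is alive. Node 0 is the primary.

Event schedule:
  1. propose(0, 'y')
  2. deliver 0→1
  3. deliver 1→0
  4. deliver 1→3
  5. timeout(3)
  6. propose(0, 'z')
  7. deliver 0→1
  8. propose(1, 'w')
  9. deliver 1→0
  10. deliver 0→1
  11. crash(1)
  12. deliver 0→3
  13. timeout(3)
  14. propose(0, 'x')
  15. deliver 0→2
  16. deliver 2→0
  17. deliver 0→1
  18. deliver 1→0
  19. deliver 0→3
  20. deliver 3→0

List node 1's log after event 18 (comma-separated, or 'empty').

1. propose(0,'y'):  nop
2. deliver 0→1:  <1:back v0 y>
3. deliver 1→0:  nop
4. deliver 1→3:  nop
5. timeout(3):  <3:back v1 ->
6. propose(0,'z'):  nop
7. deliver 0→1:  <1:back v0 y,z>
8. propose(1,'w'):  nop
9. deliver 1→0:  nop
10. deliver 0→1:  nop
11. crash(1):  <1:✗back v0 y,z>
12. deliver 0→3:  nop
13. timeout(3):  <3:back v2 ->
14. propose(0,'x'):  nop
15. deliver 0→2:  <2:back v0 y>
16. deliver 2→0:  nop
17. deliver 0→1:  nop
18. deliver 1→0:  nop

y,z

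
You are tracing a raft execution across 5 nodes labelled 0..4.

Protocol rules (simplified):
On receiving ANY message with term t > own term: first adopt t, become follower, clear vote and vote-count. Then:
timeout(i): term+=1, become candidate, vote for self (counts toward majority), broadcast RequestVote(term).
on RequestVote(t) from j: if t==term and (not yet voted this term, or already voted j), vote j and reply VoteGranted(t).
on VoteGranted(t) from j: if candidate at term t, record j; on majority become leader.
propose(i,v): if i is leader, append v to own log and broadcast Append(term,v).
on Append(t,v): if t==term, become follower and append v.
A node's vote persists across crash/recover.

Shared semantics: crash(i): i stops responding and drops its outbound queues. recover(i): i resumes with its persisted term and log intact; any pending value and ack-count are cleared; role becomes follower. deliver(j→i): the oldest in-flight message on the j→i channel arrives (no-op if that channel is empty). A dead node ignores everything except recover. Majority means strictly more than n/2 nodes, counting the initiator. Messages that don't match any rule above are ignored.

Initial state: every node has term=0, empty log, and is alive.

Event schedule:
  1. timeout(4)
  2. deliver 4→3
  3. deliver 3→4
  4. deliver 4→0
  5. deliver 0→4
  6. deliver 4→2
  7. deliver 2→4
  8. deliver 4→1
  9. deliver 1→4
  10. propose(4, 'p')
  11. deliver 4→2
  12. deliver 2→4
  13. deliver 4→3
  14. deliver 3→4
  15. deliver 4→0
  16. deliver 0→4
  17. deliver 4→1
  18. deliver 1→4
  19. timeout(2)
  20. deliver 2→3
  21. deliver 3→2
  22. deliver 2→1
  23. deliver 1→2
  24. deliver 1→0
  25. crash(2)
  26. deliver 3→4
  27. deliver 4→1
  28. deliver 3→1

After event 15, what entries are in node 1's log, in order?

e1 timeout(4): 4[cand,t=1,-]
e2 deliver 4→3: 3[foll,t=1,-]
e3 deliver 3→4: ·
e4 deliver 4→0: 0[foll,t=1,-]
e5 deliver 0→4: 4[lead,t=1,-]
e6 deliver 4→2: 2[foll,t=1,-]
e7 deliver 2→4: ·
e8 deliver 4→1: 1[foll,t=1,-]
e9 deliver 1→4: ·
e10 propose(4,'p'): 4[lead,t=1,p]
e11 deliver 4→2: 2[foll,t=1,p]
e12 deliver 2→4: ·
e13 deliver 4→3: 3[foll,t=1,p]
e14 deliver 3→4: ·
e15 deliver 4→0: 0[foll,t=1,p]

empty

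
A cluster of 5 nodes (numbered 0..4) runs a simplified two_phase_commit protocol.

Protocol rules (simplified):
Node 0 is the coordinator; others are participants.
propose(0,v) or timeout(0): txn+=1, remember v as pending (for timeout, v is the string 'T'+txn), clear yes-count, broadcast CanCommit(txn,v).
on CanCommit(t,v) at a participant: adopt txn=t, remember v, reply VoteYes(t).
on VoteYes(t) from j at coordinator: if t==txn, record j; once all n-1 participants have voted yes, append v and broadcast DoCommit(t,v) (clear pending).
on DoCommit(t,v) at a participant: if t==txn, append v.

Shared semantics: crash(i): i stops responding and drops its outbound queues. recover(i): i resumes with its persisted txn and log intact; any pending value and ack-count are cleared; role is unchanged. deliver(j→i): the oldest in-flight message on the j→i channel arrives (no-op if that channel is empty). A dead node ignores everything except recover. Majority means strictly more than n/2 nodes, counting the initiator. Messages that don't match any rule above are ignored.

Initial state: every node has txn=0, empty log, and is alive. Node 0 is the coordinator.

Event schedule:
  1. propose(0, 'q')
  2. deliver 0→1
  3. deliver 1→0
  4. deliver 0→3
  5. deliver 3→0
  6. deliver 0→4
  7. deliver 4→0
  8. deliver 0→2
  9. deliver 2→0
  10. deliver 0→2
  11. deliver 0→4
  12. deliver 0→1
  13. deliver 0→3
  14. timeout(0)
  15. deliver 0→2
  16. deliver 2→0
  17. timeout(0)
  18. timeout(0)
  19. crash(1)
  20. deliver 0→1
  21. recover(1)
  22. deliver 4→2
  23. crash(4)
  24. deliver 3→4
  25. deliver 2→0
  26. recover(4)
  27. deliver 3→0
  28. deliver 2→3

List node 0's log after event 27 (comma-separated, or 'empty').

step 1 propose(0,'q'): 0={coor,t=1,log=-}
step 2 deliver 0→1: 1={part,t=1,log=-}
step 3 deliver 1→0: —
step 4 deliver 0→3: 3={part,t=1,log=-}
step 5 deliver 3→0: —
step 6 deliver 0→4: 4={part,t=1,log=-}
step 7 deliver 4→0: —
step 8 deliver 0→2: 2={part,t=1,log=-}
step 9 deliver 2→0: 0={coor,t=1,log=q}
step 10 deliver 0→2: 2={part,t=1,log=q}
step 11 deliver 0→4: 4={part,t=1,log=q}
step 12 deliver 0→1: 1={part,t=1,log=q}
step 13 deliver 0→3: 3={part,t=1,log=q}
step 14 timeout(0): 0={coor,t=2,log=q}
step 15 deliver 0→2: 2={part,t=2,log=q}
step 16 deliver 2→0: —
step 17 timeout(0): 0={coor,t=3,log=q}
step 18 timeout(0): 0={coor,t=4,log=q}
step 19 crash(1): 1={✗part,t=1,log=q}
step 20 deliver 0→1: —
step 21 recover(1): 1={part,t=1,log=q}
step 22 deliver 4→2: —
step 23 crash(4): 4={✗part,t=1,log=q}
step 24 deliver 3→4: —
step 25 deliver 2→0: —
step 26 recover(4): 4={part,t=1,log=q}
step 27 deliver 3→0: —

q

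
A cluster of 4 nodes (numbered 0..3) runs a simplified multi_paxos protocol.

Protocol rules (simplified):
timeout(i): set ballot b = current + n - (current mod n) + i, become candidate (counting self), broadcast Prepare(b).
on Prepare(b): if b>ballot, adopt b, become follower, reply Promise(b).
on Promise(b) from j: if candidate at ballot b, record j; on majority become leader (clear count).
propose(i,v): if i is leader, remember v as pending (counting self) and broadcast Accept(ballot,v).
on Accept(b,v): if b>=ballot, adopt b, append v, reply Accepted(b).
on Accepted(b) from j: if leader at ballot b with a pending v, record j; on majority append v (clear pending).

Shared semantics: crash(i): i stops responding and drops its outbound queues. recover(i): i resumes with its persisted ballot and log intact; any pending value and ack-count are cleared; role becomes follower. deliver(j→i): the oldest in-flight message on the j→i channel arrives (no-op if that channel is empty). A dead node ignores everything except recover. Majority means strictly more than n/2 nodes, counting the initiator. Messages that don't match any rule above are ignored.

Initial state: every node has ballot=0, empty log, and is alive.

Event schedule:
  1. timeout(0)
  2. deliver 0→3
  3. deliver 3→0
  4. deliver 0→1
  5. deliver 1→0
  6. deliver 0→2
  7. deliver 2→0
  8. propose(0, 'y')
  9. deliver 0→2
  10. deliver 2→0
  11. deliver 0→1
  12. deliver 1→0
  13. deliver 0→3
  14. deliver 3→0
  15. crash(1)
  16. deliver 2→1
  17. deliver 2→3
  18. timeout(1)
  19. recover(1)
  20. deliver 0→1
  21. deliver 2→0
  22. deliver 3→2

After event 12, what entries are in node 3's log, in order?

[1] timeout(0) → N0(cand b4 [-])
[2] deliver 0→3 → N3(foll b4 [-])
[3] deliver 3→0 → ∅
[4] deliver 0→1 → N1(foll b4 [-])
[5] deliver 1→0 → N0(lead b4 [-])
[6] deliver 0→2 → N2(foll b4 [-])
[7] deliver 2→0 → ∅
[8] propose(0,'y') → ∅
[9] deliver 0→2 → N2(foll b4 [y])
[10] deliver 2→0 → ∅
[11] deliver 0→1 → N1(foll b4 [y])
[12] deliver 1→0 → N0(lead b4 [y])

empty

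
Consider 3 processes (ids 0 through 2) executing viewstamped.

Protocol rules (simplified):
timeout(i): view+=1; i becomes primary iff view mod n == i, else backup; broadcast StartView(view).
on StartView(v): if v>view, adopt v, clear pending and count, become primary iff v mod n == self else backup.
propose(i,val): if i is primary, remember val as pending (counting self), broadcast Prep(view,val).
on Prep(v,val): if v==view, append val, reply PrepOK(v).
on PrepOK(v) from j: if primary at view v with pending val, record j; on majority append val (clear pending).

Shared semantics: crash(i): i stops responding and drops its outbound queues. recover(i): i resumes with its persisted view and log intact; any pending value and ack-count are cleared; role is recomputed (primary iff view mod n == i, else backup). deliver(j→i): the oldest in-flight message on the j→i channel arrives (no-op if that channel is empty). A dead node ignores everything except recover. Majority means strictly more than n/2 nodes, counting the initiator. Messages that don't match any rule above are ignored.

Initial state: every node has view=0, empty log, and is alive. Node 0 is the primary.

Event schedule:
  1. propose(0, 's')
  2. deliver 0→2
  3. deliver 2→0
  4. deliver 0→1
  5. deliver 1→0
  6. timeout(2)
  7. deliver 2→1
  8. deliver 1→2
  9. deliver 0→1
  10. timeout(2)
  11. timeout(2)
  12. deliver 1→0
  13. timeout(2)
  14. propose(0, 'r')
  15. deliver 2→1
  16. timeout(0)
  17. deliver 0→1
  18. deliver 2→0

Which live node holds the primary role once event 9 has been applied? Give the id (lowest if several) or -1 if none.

0

after 1 — propose(0,'s'): ·
after 2 — deliver 0→2: n2:back/v0/[s]
after 3 — deliver 2→0: n0:prim/v0/[s]
after 4 — deliver 0→1: n1:back/v0/[s]
after 5 — deliver 1→0: ·
after 6 — timeout(2): n2:back/v1/[s]
after 7 — deliver 2→1: n1:prim/v1/[s]
after 8 — deliver 1→2: ·
after 9 — deliver 0→1: ·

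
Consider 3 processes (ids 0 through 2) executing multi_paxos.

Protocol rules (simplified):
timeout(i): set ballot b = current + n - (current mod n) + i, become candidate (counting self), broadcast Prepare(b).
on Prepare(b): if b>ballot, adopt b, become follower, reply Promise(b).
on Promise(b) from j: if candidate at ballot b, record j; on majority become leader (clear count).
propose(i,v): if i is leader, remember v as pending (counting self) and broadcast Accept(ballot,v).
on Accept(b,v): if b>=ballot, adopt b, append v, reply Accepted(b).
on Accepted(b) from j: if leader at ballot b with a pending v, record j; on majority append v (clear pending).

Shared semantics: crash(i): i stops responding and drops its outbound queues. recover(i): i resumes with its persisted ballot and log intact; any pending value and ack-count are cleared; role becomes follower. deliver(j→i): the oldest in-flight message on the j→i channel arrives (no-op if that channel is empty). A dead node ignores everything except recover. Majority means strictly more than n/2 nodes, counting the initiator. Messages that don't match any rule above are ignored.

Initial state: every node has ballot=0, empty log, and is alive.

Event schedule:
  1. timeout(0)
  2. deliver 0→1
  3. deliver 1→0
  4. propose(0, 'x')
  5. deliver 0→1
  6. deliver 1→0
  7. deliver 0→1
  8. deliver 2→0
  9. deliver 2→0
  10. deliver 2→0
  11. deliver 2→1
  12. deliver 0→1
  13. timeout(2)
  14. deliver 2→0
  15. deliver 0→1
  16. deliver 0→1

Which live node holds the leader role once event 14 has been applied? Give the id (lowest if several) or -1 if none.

after 1 — timeout(0): n0:cand/b3/[-]
after 2 — deliver 0→1: n1:foll/b3/[-]
after 3 — deliver 1→0: n0:lead/b3/[-]
after 4 — propose(0,'x'): ·
after 5 — deliver 0→1: n1:foll/b3/[x]
after 6 — deliver 1→0: n0:lead/b3/[x]
after 7 — deliver 0→1: ·
after 8 — deliver 2→0: ·
after 9 — deliver 2→0: ·
after 10 — deliver 2→0: ·
after 11 — deliver 2→1: ·
after 12 — deliver 0→1: ·
after 13 — timeout(2): n2:cand/b5/[-]
after 14 — deliver 2→0: n0:foll/b5/[x]

-1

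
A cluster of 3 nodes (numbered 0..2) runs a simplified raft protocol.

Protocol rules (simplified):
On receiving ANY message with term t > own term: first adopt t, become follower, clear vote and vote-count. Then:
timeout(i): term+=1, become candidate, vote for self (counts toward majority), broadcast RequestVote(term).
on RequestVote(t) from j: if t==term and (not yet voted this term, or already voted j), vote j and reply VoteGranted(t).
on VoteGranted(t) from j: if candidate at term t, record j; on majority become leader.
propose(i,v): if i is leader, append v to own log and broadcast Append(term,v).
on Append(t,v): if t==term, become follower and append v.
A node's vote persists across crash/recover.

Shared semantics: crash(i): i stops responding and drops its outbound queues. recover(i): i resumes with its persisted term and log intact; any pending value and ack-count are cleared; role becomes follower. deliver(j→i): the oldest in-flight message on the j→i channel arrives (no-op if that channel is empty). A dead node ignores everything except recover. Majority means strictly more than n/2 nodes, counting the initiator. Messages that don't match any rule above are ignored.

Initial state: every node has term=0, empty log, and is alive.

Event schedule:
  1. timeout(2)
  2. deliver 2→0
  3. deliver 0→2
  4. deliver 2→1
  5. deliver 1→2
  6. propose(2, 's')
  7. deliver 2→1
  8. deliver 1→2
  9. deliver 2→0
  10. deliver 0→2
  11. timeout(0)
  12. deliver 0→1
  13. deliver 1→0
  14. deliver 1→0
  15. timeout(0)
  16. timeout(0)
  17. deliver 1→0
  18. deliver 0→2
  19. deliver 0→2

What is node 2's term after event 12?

[1] timeout(2) → N2(cand t1 [-])
[2] deliver 2→0 → N0(foll t1 [-])
[3] deliver 0→2 → N2(lead t1 [-])
[4] deliver 2→1 → N1(foll t1 [-])
[5] deliver 1→2 → ∅
[6] propose(2,'s') → N2(lead t1 [s])
[7] deliver 2→1 → N1(foll t1 [s])
[8] deliver 1→2 → ∅
[9] deliver 2→0 → N0(foll t1 [s])
[10] deliver 0→2 → ∅
[11] timeout(0) → N0(cand t2 [s])
[12] deliver 0→1 → N1(foll t2 [s])

1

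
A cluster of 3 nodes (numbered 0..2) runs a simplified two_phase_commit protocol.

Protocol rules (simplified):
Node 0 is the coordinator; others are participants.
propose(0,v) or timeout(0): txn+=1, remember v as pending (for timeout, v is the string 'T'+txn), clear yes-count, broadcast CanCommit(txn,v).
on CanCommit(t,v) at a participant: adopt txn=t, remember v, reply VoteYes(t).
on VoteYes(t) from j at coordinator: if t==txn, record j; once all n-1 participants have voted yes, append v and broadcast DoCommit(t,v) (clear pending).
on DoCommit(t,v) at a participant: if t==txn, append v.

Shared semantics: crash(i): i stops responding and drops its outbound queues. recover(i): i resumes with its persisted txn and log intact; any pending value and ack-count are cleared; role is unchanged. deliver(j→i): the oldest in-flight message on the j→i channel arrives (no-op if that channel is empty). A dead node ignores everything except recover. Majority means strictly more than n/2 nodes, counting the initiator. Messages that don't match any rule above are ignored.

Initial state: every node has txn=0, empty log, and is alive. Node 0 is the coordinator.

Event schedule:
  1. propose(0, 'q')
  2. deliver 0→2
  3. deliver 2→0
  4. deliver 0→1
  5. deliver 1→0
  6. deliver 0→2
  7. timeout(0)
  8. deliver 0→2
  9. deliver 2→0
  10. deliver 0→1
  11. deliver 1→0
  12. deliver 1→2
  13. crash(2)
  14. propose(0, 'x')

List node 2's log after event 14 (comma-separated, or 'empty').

1. propose(0,'q'):  <0:coor t1 ->
2. deliver 0→2:  <2:part t1 ->
3. deliver 2→0:  nop
4. deliver 0→1:  <1:part t1 ->
5. deliver 1→0:  <0:coor t1 q>
6. deliver 0→2:  <2:part t1 q>
7. timeout(0):  <0:coor t2 q>
8. deliver 0→2:  <2:part t2 q>
9. deliver 2→0:  nop
10. deliver 0→1:  <1:part t1 q>
11. deliver 1→0:  nop
12. deliver 1→2:  nop
13. crash(2):  <2:✗part t2 q>
14. propose(0,'x'):  <0:coor t3 q>

q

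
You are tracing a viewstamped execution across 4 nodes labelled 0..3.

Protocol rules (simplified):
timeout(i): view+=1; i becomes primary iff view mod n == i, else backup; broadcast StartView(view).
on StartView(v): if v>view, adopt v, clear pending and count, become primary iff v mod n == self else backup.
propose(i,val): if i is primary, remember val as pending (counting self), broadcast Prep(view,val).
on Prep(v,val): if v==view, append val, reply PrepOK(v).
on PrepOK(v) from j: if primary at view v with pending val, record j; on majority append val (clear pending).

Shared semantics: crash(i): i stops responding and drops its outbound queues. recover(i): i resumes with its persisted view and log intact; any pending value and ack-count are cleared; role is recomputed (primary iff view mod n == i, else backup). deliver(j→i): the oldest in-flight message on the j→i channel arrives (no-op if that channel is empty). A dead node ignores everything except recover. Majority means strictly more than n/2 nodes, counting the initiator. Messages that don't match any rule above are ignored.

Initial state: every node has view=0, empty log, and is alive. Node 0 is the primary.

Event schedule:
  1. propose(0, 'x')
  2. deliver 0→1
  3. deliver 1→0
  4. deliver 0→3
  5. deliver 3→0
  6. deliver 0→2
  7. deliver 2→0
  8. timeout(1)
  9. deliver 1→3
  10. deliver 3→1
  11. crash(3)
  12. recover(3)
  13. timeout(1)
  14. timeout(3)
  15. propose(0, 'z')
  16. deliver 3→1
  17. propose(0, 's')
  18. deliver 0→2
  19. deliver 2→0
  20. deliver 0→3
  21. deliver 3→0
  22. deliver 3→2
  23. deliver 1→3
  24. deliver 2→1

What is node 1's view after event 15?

step 1 propose(0,'x'): —
step 2 deliver 0→1: 1={back,v=0,log=x}
step 3 deliver 1→0: —
step 4 deliver 0→3: 3={back,v=0,log=x}
step 5 deliver 3→0: 0={prim,v=0,log=x}
step 6 deliver 0→2: 2={back,v=0,log=x}
step 7 deliver 2→0: —
step 8 timeout(1): 1={prim,v=1,log=x}
step 9 deliver 1→3: 3={back,v=1,log=x}
step 10 deliver 3→1: —
step 11 crash(3): 3={✗back,v=1,log=x}
step 12 recover(3): 3={back,v=1,log=x}
step 13 timeout(1): 1={back,v=2,log=x}
step 14 timeout(3): 3={back,v=2,log=x}
step 15 propose(0,'z'): —

2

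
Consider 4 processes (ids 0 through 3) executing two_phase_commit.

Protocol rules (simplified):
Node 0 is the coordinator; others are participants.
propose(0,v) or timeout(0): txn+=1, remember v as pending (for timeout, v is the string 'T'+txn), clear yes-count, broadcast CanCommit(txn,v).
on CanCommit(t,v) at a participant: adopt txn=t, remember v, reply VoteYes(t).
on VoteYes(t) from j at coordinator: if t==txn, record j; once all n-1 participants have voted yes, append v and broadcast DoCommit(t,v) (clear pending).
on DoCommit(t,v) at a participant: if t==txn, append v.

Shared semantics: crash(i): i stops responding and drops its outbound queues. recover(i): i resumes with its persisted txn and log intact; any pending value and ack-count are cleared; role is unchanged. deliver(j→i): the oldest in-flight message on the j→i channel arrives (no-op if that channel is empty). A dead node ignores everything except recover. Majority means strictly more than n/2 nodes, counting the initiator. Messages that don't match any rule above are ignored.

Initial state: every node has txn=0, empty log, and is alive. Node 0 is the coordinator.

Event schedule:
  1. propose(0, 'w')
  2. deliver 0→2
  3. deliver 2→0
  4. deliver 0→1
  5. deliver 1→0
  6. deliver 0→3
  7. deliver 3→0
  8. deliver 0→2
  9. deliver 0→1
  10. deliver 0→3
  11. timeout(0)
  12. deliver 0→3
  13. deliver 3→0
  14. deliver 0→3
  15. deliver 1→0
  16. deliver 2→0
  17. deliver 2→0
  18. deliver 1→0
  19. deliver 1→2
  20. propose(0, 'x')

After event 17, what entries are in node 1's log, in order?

w

e1 propose(0,'w'): 0[coor,t=1,-]
e2 deliver 0→2: 2[part,t=1,-]
e3 deliver 2→0: ·
e4 deliver 0→1: 1[part,t=1,-]
e5 deliver 1→0: ·
e6 deliver 0→3: 3[part,t=1,-]
e7 deliver 3→0: 0[coor,t=1,w]
e8 deliver 0→2: 2[part,t=1,w]
e9 deliver 0→1: 1[part,t=1,w]
e10 deliver 0→3: 3[part,t=1,w]
e11 timeout(0): 0[coor,t=2,w]
e12 deliver 0→3: 3[part,t=2,w]
e13 deliver 3→0: ·
e14 deliver 0→3: ·
e15 deliver 1→0: ·
e16 deliver 2→0: ·
e17 deliver 2→0: ·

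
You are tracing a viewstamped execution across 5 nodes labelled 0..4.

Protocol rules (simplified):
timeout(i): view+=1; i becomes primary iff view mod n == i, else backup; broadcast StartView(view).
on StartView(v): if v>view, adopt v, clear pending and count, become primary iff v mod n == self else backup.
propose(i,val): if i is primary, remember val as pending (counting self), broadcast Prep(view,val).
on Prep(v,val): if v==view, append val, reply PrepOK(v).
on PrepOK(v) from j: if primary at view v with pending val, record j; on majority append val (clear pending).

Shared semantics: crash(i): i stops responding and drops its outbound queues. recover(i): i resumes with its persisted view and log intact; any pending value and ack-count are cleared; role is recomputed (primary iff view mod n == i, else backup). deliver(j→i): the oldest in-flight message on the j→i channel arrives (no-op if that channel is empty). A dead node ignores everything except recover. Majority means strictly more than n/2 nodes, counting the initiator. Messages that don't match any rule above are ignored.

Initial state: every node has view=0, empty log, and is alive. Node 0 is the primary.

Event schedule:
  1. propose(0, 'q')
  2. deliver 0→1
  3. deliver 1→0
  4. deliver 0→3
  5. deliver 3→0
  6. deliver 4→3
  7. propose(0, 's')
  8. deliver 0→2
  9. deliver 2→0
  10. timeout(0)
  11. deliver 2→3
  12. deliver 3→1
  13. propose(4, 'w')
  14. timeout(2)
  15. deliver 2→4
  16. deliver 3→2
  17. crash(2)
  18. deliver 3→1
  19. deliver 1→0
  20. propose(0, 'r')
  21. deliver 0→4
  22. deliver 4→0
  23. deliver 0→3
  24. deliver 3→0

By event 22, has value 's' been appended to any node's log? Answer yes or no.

no

e1 propose(0,'q'): ·
e2 deliver 0→1: 1[back,v=0,q]
e3 deliver 1→0: ·
e4 deliver 0→3: 3[back,v=0,q]
e5 deliver 3→0: 0[prim,v=0,q]
e6 deliver 4→3: ·
e7 propose(0,'s'): ·
e8 deliver 0→2: 2[back,v=0,q]
e9 deliver 2→0: ·
e10 timeout(0): 0[back,v=1,q]
e11 deliver 2→3: ·
e12 deliver 3→1: ·
e13 propose(4,'w'): ·
e14 timeout(2): 2[back,v=1,q]
e15 deliver 2→4: 4[back,v=1,-]
e16 deliver 3→2: ·
e17 crash(2): 2[✗back,v=1,q]
e18 deliver 3→1: ·
e19 deliver 1→0: ·
e20 propose(0,'r'): ·
e21 deliver 0→4: ·
e22 deliver 4→0: ·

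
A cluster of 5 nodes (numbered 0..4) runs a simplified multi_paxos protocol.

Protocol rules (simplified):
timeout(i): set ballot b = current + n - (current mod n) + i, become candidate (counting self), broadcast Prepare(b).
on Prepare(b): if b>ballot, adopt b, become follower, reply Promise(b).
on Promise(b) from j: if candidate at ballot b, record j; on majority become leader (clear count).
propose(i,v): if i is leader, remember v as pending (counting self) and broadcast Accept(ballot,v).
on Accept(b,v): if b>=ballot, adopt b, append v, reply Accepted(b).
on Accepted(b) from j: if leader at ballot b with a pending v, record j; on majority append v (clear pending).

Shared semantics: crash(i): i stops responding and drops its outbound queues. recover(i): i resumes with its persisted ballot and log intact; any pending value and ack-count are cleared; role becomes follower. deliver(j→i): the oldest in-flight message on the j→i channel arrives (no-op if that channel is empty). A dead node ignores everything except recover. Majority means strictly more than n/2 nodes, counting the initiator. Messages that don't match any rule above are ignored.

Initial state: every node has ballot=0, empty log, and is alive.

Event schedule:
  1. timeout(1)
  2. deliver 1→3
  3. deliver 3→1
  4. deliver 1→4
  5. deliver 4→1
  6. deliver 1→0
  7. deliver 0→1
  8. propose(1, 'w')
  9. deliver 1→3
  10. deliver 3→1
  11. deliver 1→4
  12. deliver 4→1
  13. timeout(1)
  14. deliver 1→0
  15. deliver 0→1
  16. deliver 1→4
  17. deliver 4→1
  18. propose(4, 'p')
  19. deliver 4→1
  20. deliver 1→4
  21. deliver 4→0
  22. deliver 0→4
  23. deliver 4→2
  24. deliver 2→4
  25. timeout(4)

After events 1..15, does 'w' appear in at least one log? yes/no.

step 1 timeout(1): 1={cand,b=6,log=-}
step 2 deliver 1→3: 3={foll,b=6,log=-}
step 3 deliver 3→1: —
step 4 deliver 1→4: 4={foll,b=6,log=-}
step 5 deliver 4→1: 1={lead,b=6,log=-}
step 6 deliver 1→0: 0={foll,b=6,log=-}
step 7 deliver 0→1: —
step 8 propose(1,'w'): —
step 9 deliver 1→3: 3={foll,b=6,log=w}
step 10 deliver 3→1: —
step 11 deliver 1→4: 4={foll,b=6,log=w}
step 12 deliver 4→1: 1={lead,b=6,log=w}
step 13 timeout(1): 1={cand,b=11,log=w}
step 14 deliver 1→0: 0={foll,b=6,log=w}
step 15 deliver 0→1: —

yes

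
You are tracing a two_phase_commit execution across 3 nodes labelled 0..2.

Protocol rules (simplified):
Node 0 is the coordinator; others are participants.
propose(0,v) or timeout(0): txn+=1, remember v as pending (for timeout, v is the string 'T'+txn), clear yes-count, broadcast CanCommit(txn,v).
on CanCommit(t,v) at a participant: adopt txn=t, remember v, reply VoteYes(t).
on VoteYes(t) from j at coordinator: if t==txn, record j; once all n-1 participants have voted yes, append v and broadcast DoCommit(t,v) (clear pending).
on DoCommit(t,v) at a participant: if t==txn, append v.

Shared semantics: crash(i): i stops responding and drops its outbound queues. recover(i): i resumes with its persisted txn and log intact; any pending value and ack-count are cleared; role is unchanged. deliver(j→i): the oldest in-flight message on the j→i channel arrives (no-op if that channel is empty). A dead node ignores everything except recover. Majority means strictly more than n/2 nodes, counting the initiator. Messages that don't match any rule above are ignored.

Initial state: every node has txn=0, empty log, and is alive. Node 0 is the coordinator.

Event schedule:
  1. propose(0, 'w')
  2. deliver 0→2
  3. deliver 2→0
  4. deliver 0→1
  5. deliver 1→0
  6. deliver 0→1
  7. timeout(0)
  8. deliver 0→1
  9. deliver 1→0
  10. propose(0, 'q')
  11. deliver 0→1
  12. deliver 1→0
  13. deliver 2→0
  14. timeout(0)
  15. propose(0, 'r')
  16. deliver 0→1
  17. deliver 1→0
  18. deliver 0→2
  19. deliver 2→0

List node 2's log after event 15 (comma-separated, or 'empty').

e1 propose(0,'w'): 0[coor,t=1,-]
e2 deliver 0→2: 2[part,t=1,-]
e3 deliver 2→0: ·
e4 deliver 0→1: 1[part,t=1,-]
e5 deliver 1→0: 0[coor,t=1,w]
e6 deliver 0→1: 1[part,t=1,w]
e7 timeout(0): 0[coor,t=2,w]
e8 deliver 0→1: 1[part,t=2,w]
e9 deliver 1→0: ·
e10 propose(0,'q'): 0[coor,t=3,w]
e11 deliver 0→1: 1[part,t=3,w]
e12 deliver 1→0: ·
e13 deliver 2→0: ·
e14 timeout(0): 0[coor,t=4,w]
e15 propose(0,'r'): 0[coor,t=5,w]

empty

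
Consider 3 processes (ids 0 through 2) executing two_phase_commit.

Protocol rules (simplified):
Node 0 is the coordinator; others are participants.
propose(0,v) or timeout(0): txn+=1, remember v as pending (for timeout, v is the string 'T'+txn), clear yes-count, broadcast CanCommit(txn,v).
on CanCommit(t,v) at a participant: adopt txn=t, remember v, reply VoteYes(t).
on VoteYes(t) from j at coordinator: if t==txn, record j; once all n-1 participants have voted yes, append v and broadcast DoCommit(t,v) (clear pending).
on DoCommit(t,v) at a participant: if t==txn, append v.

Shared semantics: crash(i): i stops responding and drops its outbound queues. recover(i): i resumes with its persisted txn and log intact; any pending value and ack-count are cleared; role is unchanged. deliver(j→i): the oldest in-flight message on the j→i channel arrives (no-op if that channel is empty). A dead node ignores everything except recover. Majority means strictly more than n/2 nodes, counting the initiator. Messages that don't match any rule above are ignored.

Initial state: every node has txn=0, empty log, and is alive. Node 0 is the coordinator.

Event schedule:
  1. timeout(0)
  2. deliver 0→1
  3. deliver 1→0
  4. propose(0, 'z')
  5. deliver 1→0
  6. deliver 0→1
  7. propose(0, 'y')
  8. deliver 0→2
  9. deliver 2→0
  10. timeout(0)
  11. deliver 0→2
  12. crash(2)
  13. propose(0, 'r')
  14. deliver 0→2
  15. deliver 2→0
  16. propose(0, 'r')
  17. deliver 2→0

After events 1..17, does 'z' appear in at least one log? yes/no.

no

after 1 — timeout(0): n0:coor/t1/[-]
after 2 — deliver 0→1: n1:part/t1/[-]
after 3 — deliver 1→0: ·
after 4 — propose(0,'z'): n0:coor/t2/[-]
after 5 — deliver 1→0: ·
after 6 — deliver 0→1: n1:part/t2/[-]
after 7 — propose(0,'y'): n0:coor/t3/[-]
after 8 — deliver 0→2: n2:part/t1/[-]
after 9 — deliver 2→0: ·
after 10 — timeout(0): n0:coor/t4/[-]
after 11 — deliver 0→2: n2:part/t2/[-]
after 12 — crash(2): n2:✗part/t2/[-]
after 13 — propose(0,'r'): n0:coor/t5/[-]
after 14 — deliver 0→2: ·
after 15 — deliver 2→0: ·
after 16 — propose(0,'r'): n0:coor/t6/[-]
after 17 — deliver 2→0: ·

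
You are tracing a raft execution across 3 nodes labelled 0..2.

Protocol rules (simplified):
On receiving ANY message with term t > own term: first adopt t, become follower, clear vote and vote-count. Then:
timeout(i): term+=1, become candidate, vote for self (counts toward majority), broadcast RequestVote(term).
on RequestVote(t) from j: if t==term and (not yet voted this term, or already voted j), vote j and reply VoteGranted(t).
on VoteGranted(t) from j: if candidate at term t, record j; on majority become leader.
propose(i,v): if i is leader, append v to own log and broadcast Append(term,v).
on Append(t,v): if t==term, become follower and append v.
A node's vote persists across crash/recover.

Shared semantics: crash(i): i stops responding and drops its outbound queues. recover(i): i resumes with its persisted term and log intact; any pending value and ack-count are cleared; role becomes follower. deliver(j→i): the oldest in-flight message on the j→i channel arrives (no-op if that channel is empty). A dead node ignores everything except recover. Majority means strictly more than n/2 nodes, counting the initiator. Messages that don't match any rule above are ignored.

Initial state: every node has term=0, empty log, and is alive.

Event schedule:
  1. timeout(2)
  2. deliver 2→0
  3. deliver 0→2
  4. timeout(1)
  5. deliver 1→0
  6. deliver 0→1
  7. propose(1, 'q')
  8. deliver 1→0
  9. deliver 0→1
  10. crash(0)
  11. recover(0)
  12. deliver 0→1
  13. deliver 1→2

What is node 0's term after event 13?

[1] timeout(2) → N2(cand t1 [-])
[2] deliver 2→0 → N0(foll t1 [-])
[3] deliver 0→2 → N2(lead t1 [-])
[4] timeout(1) → N1(cand t1 [-])
[5] deliver 1→0 → ∅
[6] deliver 0→1 → ∅
[7] propose(1,'q') → ∅
[8] deliver 1→0 → ∅
[9] deliver 0→1 → ∅
[10] crash(0) → N0(✗foll t1 [-])
[11] recover(0) → N0(foll t1 [-])
[12] deliver 0→1 → ∅
[13] deliver 1→2 → ∅

1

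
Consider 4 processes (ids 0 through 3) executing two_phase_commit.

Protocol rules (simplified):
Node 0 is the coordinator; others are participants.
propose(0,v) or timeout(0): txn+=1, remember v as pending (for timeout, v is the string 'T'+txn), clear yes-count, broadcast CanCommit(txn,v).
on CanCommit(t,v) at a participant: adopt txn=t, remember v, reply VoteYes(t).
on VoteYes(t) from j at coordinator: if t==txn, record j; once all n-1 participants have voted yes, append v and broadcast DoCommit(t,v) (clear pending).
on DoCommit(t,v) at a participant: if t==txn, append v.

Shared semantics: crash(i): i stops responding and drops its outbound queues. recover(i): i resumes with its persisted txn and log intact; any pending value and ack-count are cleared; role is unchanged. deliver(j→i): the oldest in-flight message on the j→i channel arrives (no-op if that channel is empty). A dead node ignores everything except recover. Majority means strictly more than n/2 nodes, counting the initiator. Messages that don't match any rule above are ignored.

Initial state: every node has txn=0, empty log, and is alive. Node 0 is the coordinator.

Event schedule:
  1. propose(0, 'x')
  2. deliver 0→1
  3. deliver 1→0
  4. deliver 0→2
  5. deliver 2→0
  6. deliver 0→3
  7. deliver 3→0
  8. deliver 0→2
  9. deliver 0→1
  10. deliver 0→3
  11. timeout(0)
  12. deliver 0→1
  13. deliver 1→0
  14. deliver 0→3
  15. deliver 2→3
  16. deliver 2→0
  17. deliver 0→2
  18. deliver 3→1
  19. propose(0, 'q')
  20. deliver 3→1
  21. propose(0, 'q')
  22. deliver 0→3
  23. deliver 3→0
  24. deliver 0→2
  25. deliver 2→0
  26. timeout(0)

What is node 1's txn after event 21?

1. propose(0,'x'):  <0:coor t1 ->
2. deliver 0→1:  <1:part t1 ->
3. deliver 1→0:  nop
4. deliver 0→2:  <2:part t1 ->
5. deliver 2→0:  nop
6. deliver 0→3:  <3:part t1 ->
7. deliver 3→0:  <0:coor t1 x>
8. deliver 0→2:  <2:part t1 x>
9. deliver 0→1:  <1:part t1 x>
10. deliver 0→3:  <3:part t1 x>
11. timeout(0):  <0:coor t2 x>
12. deliver 0→1:  <1:part t2 x>
13. deliver 1→0:  nop
14. deliver 0→3:  <3:part t2 x>
15. deliver 2→3:  nop
16. deliver 2→0:  nop
17. deliver 0→2:  <2:part t2 x>
18. deliver 3→1:  nop
19. propose(0,'q'):  <0:coor t3 x>
20. deliver 3→1:  nop
21. propose(0,'q'):  <0:coor t4 x>

2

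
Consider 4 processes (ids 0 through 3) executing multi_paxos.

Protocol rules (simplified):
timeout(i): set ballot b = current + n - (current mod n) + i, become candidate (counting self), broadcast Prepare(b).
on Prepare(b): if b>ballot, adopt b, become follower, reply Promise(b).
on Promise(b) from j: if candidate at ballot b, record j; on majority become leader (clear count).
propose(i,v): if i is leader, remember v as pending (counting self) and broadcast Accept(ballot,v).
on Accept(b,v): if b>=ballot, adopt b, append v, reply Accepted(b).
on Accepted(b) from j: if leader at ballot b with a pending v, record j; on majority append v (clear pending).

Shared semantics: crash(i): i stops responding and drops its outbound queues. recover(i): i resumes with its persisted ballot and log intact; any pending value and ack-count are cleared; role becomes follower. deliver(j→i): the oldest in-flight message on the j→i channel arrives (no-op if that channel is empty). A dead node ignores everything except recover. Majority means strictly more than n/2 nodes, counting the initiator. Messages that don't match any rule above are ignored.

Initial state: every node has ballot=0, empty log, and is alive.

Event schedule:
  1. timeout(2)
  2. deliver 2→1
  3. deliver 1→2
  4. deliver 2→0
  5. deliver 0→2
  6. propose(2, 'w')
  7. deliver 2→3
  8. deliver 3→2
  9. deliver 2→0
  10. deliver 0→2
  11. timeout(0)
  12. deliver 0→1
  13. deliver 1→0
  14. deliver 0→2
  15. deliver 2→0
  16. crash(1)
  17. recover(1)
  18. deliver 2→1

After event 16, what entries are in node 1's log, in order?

empty

step 1 timeout(2): 2={cand,b=6,log=-}
step 2 deliver 2→1: 1={foll,b=6,log=-}
step 3 deliver 1→2: —
step 4 deliver 2→0: 0={foll,b=6,log=-}
step 5 deliver 0→2: 2={lead,b=6,log=-}
step 6 propose(2,'w'): —
step 7 deliver 2→3: 3={foll,b=6,log=-}
step 8 deliver 3→2: —
step 9 deliver 2→0: 0={foll,b=6,log=w}
step 10 deliver 0→2: —
step 11 timeout(0): 0={cand,b=8,log=w}
step 12 deliver 0→1: 1={foll,b=8,log=-}
step 13 deliver 1→0: —
step 14 deliver 0→2: 2={foll,b=8,log=-}
step 15 deliver 2→0: 0={lead,b=8,log=w}
step 16 crash(1): 1={✗foll,b=8,log=-}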